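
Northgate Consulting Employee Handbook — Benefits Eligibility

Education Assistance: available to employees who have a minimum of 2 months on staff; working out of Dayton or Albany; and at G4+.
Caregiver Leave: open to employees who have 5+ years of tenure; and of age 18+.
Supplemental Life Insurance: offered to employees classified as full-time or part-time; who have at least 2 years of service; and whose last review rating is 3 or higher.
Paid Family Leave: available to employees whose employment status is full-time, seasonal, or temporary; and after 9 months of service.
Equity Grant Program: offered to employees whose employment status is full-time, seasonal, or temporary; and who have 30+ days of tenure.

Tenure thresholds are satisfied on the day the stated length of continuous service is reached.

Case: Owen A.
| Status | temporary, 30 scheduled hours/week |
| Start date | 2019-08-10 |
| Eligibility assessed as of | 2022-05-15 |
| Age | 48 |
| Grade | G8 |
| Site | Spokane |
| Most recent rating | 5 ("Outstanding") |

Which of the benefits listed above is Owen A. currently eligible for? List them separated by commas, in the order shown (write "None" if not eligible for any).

Service from 2019-08-10 to 2022-05-15: 1009 days.
Education Assistance — service 1009 days ≥ 2 months (≈60 days) ✓; site Spokane ✗ (not Dayton or Albany) → not eligible.
Caregiver Leave — service 1009 days < 5 years (≈1825 days) ✗ → not eligible.
Supplemental Life Insurance — status temporary ✗ (requires full-time or part-time) → not eligible.
Paid Family Leave — status temporary ✓; service 1009 days ≥ 9 months (≈270 days) ✓ → eligible.
Equity Grant Program — status temporary ✓; service 1009 days ≥ 30 days ✓ → eligible.

Paid Family Leave, Equity Grant Program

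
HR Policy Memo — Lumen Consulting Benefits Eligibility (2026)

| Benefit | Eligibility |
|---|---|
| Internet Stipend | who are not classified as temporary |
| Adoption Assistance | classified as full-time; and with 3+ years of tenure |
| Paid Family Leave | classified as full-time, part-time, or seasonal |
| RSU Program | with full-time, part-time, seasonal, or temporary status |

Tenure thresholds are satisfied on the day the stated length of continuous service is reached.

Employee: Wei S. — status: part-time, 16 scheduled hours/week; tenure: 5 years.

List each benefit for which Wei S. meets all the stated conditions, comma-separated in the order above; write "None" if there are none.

Internet Stipend — status part-time ✓ (not excluded) → eligible.
Adoption Assistance — status part-time ✗ (requires full-time) → not eligible.
Paid Family Leave — status part-time ✓ → eligible.
RSU Program — status part-time ✓ → eligible.

Internet Stipend, Paid Family Leave, RSU Program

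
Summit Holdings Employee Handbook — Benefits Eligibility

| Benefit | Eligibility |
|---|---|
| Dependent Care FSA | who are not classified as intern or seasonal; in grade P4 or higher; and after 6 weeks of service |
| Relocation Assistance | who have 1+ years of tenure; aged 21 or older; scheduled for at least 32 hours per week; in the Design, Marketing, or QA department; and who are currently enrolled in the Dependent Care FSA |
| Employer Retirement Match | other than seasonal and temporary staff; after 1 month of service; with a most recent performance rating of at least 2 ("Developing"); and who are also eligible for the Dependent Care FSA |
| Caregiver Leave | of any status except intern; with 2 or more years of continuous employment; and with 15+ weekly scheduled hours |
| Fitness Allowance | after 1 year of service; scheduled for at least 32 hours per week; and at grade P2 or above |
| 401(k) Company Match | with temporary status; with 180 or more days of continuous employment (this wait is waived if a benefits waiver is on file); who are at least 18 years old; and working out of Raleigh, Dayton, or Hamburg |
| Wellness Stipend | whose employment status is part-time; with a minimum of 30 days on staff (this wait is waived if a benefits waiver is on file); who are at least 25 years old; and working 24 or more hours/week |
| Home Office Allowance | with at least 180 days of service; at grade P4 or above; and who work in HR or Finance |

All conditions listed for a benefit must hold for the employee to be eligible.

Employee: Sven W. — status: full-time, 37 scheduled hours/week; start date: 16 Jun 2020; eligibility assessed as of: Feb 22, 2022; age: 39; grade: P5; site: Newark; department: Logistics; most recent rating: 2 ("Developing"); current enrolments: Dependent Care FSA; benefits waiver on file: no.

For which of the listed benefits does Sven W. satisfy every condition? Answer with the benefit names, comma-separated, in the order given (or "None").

Service from 16 Jun 2020 to Feb 22, 2022: 616 days.
Dependent Care FSA — status full-time ✓ (not excluded); grade P5 ≥ P4 ✓; service 616 days ≥ 6 weeks (≈42 days) ✓ → eligible.
Relocation Assistance — service 616 days ≥ 1 year (≈365 days) ✓; age 39 ≥ 21 ✓; 37 hrs/wk ≥ 32 ✓; dept Logistics ✗ → not eligible.
Employer Retirement Match — status full-time ✓ (not excluded); service 616 days ≥ 1 month (≈30 days) ✓; rating 2 ≥ 2 ✓; eligible for Dependent Care FSA ✓ → eligible.
Caregiver Leave — status full-time ✓ (not excluded); service 616 days < 2 years (≈730 days) ✗ → not eligible.
Fitness Allowance — service 616 days ≥ 1 year (≈365 days) ✓; 37 hrs/wk ≥ 32 ✓; grade P5 ≥ P2 ✓ → eligible.
401(k) Company Match — status full-time ✗ (requires temporary) → not eligible.
Wellness Stipend — status full-time ✗ (requires part-time) → not eligible.
Home Office Allowance — service 616 days ≥ 180 days ✓; grade P5 ≥ P4 ✓; dept Logistics ✗ → not eligible.

Dependent Care FSA, Employer Retirement Match, Fitness Allowance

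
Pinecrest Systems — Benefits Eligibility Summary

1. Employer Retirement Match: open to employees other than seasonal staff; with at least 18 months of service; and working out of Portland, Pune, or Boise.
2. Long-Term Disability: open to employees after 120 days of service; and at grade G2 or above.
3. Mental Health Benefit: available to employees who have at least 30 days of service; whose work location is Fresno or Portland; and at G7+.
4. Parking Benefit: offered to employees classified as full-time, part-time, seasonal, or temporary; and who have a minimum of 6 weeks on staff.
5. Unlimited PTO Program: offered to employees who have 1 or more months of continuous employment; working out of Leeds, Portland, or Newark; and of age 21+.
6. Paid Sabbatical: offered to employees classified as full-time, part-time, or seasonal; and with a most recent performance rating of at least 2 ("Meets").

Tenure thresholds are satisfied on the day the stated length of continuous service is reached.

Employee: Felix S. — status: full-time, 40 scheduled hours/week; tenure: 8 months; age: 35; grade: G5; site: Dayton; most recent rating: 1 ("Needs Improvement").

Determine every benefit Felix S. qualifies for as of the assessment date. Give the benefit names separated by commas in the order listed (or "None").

Long-Term Disability, Parking Benefit

Employer Retirement Match — status full-time ✓ (not excluded); service 8 months < 18 months ✗ → not eligible.
Long-Term Disability — service 8 months ≥ 120 days ✓; grade G5 ≥ G2 ✓ → eligible.
Mental Health Benefit — service 8 months ≥ 30 days ✓; site Dayton ✗ (not Fresno or Portland) → not eligible.
Parking Benefit — status full-time ✓; service 8 months ≥ 6 weeks (≈42 days) ✓ → eligible.
Unlimited PTO Program — service 8 months ≥ 1 month ✓; site Dayton ✗ (not Leeds, Portland, or Newark) → not eligible.
Paid Sabbatical — status full-time ✓; rating 1 < 2 ✗ → not eligible.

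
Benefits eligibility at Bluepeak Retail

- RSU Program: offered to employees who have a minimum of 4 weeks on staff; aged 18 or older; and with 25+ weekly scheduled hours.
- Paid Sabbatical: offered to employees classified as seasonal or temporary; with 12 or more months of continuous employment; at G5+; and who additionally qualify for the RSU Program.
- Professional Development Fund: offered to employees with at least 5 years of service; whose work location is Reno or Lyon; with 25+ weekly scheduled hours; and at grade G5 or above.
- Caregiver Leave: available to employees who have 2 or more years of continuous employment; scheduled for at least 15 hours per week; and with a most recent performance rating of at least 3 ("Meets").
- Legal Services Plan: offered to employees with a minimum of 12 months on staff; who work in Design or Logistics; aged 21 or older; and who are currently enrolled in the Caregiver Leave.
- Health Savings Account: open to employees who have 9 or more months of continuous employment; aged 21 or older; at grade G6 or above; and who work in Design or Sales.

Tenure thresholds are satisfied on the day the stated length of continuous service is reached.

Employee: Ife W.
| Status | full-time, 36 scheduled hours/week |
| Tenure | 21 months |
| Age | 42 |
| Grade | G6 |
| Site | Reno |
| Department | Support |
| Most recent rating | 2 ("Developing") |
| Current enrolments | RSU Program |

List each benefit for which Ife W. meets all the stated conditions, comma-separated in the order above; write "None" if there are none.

RSU Program

RSU Program — service 21 months ≥ 4 weeks (≈28 days) ✓; age 42 ≥ 18 ✓; 36 hrs/wk ≥ 25 ✓ → eligible.
Paid Sabbatical — status full-time ✗ (requires seasonal or temporary) → not eligible.
Professional Development Fund — service 21 months < 5 years (≈1825 days) ✗ → not eligible.
Caregiver Leave — service 21 months < 2 years (≈730 days) ✗ → not eligible.
Legal Services Plan — service 21 months ≥ 12 months ✓; dept Support ✗ → not eligible.
Health Savings Account — service 21 months ≥ 9 months ✓; age 42 ≥ 21 ✓; grade G6 ≥ G6 ✓; dept Support ✗ → not eligible.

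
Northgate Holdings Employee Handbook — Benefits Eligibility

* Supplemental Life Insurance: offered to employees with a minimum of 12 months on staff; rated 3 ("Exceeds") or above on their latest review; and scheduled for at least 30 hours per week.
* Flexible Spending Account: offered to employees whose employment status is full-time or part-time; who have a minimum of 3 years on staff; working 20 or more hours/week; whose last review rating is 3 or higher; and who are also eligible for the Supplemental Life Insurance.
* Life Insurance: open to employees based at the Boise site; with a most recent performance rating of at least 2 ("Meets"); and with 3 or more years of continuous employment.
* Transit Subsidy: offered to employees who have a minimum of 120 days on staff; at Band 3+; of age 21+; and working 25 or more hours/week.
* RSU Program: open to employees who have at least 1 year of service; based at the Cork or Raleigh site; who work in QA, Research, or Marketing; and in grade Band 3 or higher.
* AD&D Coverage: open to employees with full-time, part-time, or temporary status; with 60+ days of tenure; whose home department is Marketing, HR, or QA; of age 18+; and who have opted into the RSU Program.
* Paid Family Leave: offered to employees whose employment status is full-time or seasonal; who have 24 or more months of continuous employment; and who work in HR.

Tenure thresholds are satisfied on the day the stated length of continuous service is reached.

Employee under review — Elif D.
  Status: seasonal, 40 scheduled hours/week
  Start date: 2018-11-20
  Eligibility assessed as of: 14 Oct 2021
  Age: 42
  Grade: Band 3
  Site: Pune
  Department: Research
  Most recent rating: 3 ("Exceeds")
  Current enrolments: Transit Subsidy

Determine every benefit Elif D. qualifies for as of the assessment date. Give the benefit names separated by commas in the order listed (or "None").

Service from 2018-11-20 to 14 Oct 2021: 1059 days.
Supplemental Life Insurance — service 1059 days ≥ 12 months (≈360 days) ✓; rating 3 ≥ 3 ✓; 40 hrs/wk ≥ 30 ✓ → eligible.
Flexible Spending Account — status seasonal ✗ (requires full-time or part-time) → not eligible.
Life Insurance — site Pune ✗ (not Boise) → not eligible.
Transit Subsidy — service 1059 days ≥ 120 days ✓; grade Band 3 ≥ Band 3 ✓; age 42 ≥ 21 ✓; 40 hrs/wk ≥ 25 ✓ → eligible.
RSU Program — service 1059 days ≥ 1 year (≈365 days) ✓; site Pune ✗ (not Cork or Raleigh) → not eligible.
AD&D Coverage — status seasonal ✗ (requires full-time, part-time, or temporary) → not eligible.
Paid Family Leave — status seasonal ✓; service 1059 days ≥ 24 months (≈720 days) ✓; dept Research ✗ → not eligible.

Supplemental Life Insurance, Transit Subsidy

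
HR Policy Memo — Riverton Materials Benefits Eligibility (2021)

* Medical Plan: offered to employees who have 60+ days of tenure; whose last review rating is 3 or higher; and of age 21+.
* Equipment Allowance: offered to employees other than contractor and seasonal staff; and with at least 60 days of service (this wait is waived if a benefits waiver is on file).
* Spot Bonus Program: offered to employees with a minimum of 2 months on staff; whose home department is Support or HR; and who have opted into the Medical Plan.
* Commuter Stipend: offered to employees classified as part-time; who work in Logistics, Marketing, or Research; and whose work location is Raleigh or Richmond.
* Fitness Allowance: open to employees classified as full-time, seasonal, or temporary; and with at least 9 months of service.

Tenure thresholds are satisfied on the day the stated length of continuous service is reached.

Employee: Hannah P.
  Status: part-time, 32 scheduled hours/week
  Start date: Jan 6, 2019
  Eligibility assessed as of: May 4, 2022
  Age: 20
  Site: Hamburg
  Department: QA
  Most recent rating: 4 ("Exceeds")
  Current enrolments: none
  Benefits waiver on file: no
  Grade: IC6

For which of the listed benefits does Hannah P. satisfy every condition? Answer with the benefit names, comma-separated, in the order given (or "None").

Equipment Allowance

Service from Jan 6, 2019 to May 4, 2022: 1214 days.
Medical Plan — service 1214 days ≥ 60 days ✓; rating 4 ≥ 3 ✓; age 20 < 21 ✗ → not eligible.
Equipment Allowance — status part-time ✓ (not excluded); no waiver, service 1214 days ≥ 60 days ✓ → eligible.
Spot Bonus Program — service 1214 days ≥ 2 months (≈60 days) ✓; dept QA ✗ → not eligible.
Commuter Stipend — status part-time ✓; dept QA ✗ → not eligible.
Fitness Allowance — status part-time ✗ (requires full-time, seasonal, or temporary) → not eligible.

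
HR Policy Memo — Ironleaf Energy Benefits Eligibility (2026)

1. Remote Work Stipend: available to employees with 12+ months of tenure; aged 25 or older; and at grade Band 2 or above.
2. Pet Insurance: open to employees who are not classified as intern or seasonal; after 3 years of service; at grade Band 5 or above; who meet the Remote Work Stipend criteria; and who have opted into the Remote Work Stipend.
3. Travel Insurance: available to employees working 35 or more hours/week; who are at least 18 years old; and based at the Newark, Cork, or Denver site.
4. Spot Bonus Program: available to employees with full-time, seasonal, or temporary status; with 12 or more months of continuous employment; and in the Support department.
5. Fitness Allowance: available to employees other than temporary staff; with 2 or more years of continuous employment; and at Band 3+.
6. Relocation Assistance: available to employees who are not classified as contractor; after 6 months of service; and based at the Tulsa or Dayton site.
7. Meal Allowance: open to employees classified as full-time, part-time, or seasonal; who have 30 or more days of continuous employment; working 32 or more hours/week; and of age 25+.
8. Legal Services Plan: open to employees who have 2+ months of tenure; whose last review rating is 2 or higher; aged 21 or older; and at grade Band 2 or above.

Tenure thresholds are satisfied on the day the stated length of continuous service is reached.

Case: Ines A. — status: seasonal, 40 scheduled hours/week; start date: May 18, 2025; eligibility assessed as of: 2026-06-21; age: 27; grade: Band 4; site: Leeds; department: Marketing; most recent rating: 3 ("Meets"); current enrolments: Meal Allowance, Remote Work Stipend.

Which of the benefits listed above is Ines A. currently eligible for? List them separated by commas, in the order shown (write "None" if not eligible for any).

Remote Work Stipend, Meal Allowance, Legal Services Plan

Service from May 18, 2025 to 2026-06-21: 399 days.
Remote Work Stipend — service 399 days ≥ 12 months (≈360 days) ✓; age 27 ≥ 25 ✓; grade Band 4 ≥ Band 2 ✓ → eligible.
Pet Insurance — status seasonal ✗ (excluded) → not eligible.
Travel Insurance — 40 hrs/wk ≥ 35 ✓; age 27 ≥ 18 ✓; site Leeds ✗ (not Newark, Cork, or Denver) → not eligible.
Spot Bonus Program — status seasonal ✓; service 399 days ≥ 12 months (≈360 days) ✓; dept Marketing ✗ → not eligible.
Fitness Allowance — status seasonal ✓ (not excluded); service 399 days < 2 years (≈730 days) ✗ → not eligible.
Relocation Assistance — status seasonal ✓ (not excluded); service 399 days ≥ 6 months (≈180 days) ✓; site Leeds ✗ (not Tulsa or Dayton) → not eligible.
Meal Allowance — status seasonal ✓; service 399 days ≥ 30 days ✓; 40 hrs/wk ≥ 32 ✓; age 27 ≥ 25 ✓ → eligible.
Legal Services Plan — service 399 days ≥ 2 months (≈60 days) ✓; rating 3 ≥ 2 ✓; age 27 ≥ 21 ✓; grade Band 4 ≥ Band 2 ✓ → eligible.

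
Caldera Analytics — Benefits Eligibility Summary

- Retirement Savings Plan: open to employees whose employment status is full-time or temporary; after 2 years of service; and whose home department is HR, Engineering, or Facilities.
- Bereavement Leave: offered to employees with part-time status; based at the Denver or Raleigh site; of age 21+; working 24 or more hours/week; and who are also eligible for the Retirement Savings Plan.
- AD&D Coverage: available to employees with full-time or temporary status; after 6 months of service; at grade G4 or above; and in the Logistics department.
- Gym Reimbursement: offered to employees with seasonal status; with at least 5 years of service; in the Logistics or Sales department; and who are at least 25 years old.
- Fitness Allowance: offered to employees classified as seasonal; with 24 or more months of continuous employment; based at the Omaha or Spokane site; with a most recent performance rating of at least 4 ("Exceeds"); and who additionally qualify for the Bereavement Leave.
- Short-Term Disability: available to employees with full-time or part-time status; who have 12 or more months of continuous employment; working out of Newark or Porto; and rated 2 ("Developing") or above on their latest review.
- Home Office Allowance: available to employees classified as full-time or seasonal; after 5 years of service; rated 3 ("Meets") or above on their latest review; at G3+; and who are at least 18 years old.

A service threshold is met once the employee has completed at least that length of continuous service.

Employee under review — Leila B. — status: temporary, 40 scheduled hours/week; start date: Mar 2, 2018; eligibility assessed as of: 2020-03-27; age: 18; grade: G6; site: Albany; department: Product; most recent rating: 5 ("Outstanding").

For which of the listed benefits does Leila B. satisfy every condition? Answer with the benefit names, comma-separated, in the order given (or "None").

Service from Mar 2, 2018 to 2020-03-27: 756 days.
Retirement Savings Plan — status temporary ✓; service 756 days ≥ 2 years (≈730 days) ✓; dept Product ✗ → not eligible.
Bereavement Leave — status temporary ✗ (requires part-time) → not eligible.
AD&D Coverage — status temporary ✓; service 756 days ≥ 6 months (≈180 days) ✓; grade G6 ≥ G4 ✓; dept Product ✗ → not eligible.
Gym Reimbursement — status temporary ✗ (requires seasonal) → not eligible.
Fitness Allowance — status temporary ✗ (requires seasonal) → not eligible.
Short-Term Disability — status temporary ✗ (requires full-time or part-time) → not eligible.
Home Office Allowance — status temporary ✗ (requires full-time or seasonal) → not eligible.

None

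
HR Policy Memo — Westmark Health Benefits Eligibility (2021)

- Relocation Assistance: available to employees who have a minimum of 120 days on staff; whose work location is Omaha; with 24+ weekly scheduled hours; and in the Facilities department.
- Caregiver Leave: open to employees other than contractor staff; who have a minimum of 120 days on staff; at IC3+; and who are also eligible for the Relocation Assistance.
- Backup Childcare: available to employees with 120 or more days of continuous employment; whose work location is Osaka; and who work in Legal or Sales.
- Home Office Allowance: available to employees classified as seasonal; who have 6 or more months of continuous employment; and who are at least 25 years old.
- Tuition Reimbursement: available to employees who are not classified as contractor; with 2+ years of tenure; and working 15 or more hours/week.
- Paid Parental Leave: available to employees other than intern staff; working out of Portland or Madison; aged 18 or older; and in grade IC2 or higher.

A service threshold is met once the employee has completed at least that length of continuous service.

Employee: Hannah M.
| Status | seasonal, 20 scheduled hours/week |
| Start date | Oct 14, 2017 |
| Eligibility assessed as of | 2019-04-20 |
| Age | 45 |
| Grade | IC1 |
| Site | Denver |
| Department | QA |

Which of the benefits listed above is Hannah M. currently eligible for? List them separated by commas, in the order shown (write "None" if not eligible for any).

Service from Oct 14, 2017 to 2019-04-20: 553 days.
Relocation Assistance — service 553 days ≥ 120 days ✓; site Denver ✗ (not Omaha) → not eligible.
Caregiver Leave — status seasonal ✓ (not excluded); service 553 days ≥ 120 days ✓; grade IC1 < IC3 ✗ → not eligible.
Backup Childcare — service 553 days ≥ 120 days ✓; site Denver ✗ (not Osaka) → not eligible.
Home Office Allowance — status seasonal ✓; service 553 days ≥ 6 months (≈180 days) ✓; age 45 ≥ 25 ✓ → eligible.
Tuition Reimbursement — status seasonal ✓ (not excluded); service 553 days < 2 years (≈730 days) ✗ → not eligible.
Paid Parental Leave — status seasonal ✓ (not excluded); site Denver ✗ (not Portland or Madison) → not eligible.

Home Office Allowance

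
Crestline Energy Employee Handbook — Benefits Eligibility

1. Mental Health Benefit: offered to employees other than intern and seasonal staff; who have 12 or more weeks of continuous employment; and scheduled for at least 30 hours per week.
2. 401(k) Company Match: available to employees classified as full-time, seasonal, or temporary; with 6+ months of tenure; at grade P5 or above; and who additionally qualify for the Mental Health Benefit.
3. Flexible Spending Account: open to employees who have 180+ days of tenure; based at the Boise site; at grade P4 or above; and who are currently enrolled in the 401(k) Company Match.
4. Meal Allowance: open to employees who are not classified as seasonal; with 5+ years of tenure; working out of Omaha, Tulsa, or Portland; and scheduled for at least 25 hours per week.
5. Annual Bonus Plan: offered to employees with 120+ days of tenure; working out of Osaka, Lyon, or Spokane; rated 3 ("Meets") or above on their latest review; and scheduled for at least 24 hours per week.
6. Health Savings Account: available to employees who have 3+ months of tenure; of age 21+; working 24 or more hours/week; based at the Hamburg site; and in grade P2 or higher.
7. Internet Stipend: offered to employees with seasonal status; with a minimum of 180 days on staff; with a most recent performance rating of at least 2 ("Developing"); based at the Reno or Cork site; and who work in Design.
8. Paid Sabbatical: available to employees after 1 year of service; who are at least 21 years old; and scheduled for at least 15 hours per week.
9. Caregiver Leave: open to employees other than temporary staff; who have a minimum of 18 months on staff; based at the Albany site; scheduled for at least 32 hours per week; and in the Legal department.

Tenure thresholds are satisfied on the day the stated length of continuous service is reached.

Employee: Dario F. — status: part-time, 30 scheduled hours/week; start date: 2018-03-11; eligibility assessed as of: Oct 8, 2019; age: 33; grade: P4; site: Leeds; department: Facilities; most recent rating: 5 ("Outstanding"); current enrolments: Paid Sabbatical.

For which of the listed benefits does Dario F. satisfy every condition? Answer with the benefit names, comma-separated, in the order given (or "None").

Service from 2018-03-11 to Oct 8, 2019: 576 days.
Mental Health Benefit — status part-time ✓ (not excluded); service 576 days ≥ 12 weeks (≈84 days) ✓; 30 hrs/wk ≥ 30 ✓ → eligible.
401(k) Company Match — status part-time ✗ (requires full-time, seasonal, or temporary) → not eligible.
Flexible Spending Account — service 576 days ≥ 180 days ✓; site Leeds ✗ (not Boise) → not eligible.
Meal Allowance — status part-time ✓ (not excluded); service 576 days < 5 years (≈1825 days) ✗ → not eligible.
Annual Bonus Plan — service 576 days ≥ 120 days ✓; site Leeds ✗ (not Osaka, Lyon, or Spokane) → not eligible.
Health Savings Account — service 576 days ≥ 3 months (≈90 days) ✓; age 33 ≥ 21 ✓; 30 hrs/wk ≥ 24 ✓; site Leeds ✗ (not Hamburg) → not eligible.
Internet Stipend — status part-time ✗ (requires seasonal) → not eligible.
Paid Sabbatical — service 576 days ≥ 1 year (≈365 days) ✓; age 33 ≥ 21 ✓; 30 hrs/wk ≥ 15 ✓ → eligible.
Caregiver Leave — status part-time ✓ (not excluded); service 576 days ≥ 18 months (≈540 days) ✓; site Leeds ✗ (not Albany) → not eligible.

Mental Health Benefit, Paid Sabbatical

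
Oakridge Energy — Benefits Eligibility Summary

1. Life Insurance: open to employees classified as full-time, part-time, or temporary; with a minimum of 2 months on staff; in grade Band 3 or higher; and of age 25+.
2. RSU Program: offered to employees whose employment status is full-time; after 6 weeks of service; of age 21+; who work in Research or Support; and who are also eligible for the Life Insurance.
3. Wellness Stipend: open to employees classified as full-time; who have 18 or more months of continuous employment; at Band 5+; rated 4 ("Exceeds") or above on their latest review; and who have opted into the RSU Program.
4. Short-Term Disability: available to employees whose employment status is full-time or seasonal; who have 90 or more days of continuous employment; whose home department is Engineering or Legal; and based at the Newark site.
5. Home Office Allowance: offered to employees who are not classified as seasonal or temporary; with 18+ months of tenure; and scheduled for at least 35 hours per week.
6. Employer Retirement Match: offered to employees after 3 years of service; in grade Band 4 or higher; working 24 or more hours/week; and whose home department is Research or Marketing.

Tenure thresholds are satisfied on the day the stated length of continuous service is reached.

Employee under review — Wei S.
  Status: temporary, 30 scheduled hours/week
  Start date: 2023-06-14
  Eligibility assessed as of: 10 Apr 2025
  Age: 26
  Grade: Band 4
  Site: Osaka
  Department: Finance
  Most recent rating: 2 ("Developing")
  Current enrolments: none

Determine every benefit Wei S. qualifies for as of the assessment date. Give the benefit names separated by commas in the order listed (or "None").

Service from 2023-06-14 to 10 Apr 2025: 666 days.
Life Insurance — status temporary ✓; service 666 days ≥ 2 months (≈60 days) ✓; grade Band 4 ≥ Band 3 ✓; age 26 ≥ 25 ✓ → eligible.
RSU Program — status temporary ✗ (requires full-time) → not eligible.
Wellness Stipend — status temporary ✗ (requires full-time) → not eligible.
Short-Term Disability — status temporary ✗ (requires full-time or seasonal) → not eligible.
Home Office Allowance — status temporary ✗ (excluded) → not eligible.
Employer Retirement Match — service 666 days < 3 years (≈1095 days) ✗ → not eligible.

Life Insurance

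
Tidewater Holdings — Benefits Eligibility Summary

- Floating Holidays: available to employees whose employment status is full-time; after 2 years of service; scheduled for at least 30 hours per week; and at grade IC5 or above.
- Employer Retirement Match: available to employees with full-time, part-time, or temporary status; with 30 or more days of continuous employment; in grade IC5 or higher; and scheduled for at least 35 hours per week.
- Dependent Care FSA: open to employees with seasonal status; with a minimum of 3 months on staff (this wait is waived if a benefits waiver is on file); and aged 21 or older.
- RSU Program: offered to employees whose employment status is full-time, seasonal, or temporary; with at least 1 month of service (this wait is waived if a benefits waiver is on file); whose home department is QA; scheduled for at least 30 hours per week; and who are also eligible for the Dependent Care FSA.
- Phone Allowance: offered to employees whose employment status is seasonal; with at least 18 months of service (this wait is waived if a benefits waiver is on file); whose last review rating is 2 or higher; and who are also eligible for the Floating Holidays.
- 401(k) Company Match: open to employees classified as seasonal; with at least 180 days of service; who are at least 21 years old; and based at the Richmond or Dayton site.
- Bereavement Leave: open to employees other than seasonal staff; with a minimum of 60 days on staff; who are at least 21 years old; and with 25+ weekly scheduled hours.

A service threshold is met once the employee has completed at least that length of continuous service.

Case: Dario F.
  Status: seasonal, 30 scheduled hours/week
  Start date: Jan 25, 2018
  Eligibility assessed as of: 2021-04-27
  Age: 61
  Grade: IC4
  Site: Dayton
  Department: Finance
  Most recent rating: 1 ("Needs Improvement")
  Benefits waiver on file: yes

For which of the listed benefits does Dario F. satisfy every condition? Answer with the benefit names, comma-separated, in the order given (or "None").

Dependent Care FSA, 401(k) Company Match

Service from Jan 25, 2018 to 2021-04-27: 1188 days.
Floating Holidays — status seasonal ✗ (requires full-time) → not eligible.
Employer Retirement Match — status seasonal ✗ (requires full-time, part-time, or temporary) → not eligible.
Dependent Care FSA — status seasonal ✓; benefits waiver on file ✓; age 61 ≥ 21 ✓ → eligible.
RSU Program — status seasonal ✓; benefits waiver on file ✓; dept Finance ✗ → not eligible.
Phone Allowance — status seasonal ✓; benefits waiver on file ✓; rating 1 < 2 ✗ → not eligible.
401(k) Company Match — status seasonal ✓; service 1188 days ≥ 180 days ✓; age 61 ≥ 21 ✓; site Dayton ✓ → eligible.
Bereavement Leave — status seasonal ✗ (excluded) → not eligible.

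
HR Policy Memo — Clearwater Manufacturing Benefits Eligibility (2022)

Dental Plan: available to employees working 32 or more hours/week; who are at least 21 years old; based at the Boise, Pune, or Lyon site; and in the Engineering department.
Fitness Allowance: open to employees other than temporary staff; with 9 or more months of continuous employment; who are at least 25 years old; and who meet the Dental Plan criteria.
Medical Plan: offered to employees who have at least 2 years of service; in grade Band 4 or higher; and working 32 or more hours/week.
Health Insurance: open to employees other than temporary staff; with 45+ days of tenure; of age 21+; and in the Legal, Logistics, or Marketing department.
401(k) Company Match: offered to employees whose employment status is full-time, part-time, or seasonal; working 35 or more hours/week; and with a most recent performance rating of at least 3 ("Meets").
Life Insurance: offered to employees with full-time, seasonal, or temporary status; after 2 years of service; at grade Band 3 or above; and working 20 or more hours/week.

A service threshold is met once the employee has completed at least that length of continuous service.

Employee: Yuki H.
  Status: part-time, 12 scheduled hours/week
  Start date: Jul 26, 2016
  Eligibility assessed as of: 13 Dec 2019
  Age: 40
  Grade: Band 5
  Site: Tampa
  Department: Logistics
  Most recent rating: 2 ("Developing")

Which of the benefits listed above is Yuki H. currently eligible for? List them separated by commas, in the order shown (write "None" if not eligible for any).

Service from Jul 26, 2016 to 13 Dec 2019: 1235 days.
Dental Plan — 12 hrs/wk < 32 ✗ → not eligible.
Fitness Allowance — status part-time ✓ (not excluded); service 1235 days ≥ 9 months (≈270 days) ✓; age 40 ≥ 25 ✓; not eligible for Dental Plan ✗ → not eligible.
Medical Plan — service 1235 days ≥ 2 years (≈730 days) ✓; grade Band 5 ≥ Band 4 ✓; 12 hrs/wk < 32 ✗ → not eligible.
Health Insurance — status part-time ✓ (not excluded); service 1235 days ≥ 45 days ✓; age 40 ≥ 21 ✓; dept Logistics ✓ → eligible.
401(k) Company Match — status part-time ✓; 12 hrs/wk < 35 ✗ → not eligible.
Life Insurance — status part-time ✗ (requires full-time, seasonal, or temporary) → not eligible.

Health Insurance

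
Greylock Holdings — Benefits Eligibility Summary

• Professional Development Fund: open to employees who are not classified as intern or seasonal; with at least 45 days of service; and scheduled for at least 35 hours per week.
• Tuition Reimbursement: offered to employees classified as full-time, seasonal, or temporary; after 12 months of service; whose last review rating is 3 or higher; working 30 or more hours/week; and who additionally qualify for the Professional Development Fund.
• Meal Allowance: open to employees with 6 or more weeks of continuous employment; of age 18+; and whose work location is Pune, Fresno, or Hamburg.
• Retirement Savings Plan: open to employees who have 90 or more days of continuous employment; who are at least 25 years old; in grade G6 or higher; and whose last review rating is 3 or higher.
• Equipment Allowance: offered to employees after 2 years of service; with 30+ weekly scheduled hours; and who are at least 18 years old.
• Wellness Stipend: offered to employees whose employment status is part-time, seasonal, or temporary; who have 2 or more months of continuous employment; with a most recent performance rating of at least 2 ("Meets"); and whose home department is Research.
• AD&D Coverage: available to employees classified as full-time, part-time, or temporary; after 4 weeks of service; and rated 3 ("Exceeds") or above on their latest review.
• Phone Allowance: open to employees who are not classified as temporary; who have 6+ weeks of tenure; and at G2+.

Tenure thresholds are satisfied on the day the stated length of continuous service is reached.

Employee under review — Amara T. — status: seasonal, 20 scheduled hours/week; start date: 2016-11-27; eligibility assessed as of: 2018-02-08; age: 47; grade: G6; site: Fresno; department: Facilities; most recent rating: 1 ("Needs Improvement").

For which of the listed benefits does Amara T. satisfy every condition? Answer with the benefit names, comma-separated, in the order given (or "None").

Service from 2016-11-27 to 2018-02-08: 438 days.
Professional Development Fund — status seasonal ✗ (excluded) → not eligible.
Tuition Reimbursement — status seasonal ✓; service 438 days ≥ 12 months (≈360 days) ✓; rating 1 < 3 ✗ → not eligible.
Meal Allowance — service 438 days ≥ 6 weeks (≈42 days) ✓; age 47 ≥ 18 ✓; site Fresno ✓ → eligible.
Retirement Savings Plan — service 438 days ≥ 90 days ✓; age 47 ≥ 25 ✓; grade G6 ≥ G6 ✓; rating 1 < 3 ✗ → not eligible.
Equipment Allowance — service 438 days < 2 years (≈730 days) ✗ → not eligible.
Wellness Stipend — status seasonal ✓; service 438 days ≥ 2 months (≈60 days) ✓; rating 1 < 2 ✗ → not eligible.
AD&D Coverage — status seasonal ✗ (requires full-time, part-time, or temporary) → not eligible.
Phone Allowance — status seasonal ✓ (not excluded); service 438 days ≥ 6 weeks (≈42 days) ✓; grade G6 ≥ G2 ✓ → eligible.

Meal Allowance, Phone Allowance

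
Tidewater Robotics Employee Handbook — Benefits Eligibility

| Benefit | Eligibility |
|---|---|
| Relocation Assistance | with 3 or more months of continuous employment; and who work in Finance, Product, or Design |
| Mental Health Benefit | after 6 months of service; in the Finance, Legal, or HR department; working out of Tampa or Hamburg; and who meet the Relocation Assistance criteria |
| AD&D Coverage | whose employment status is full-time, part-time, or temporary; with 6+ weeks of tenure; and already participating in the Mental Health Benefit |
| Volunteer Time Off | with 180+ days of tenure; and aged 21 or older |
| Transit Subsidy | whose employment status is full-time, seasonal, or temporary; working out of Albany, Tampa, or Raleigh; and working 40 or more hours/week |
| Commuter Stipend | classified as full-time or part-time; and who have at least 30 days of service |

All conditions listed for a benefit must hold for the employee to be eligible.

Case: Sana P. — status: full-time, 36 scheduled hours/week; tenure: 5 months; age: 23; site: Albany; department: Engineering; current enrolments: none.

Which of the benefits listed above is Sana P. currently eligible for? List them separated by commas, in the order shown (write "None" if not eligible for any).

Commuter Stipend

Relocation Assistance — service 5 months ≥ 3 months ✓; dept Engineering ✗ → not eligible.
Mental Health Benefit — service 5 months < 6 months ✗ → not eligible.
AD&D Coverage — status full-time ✓; service 5 months ≥ 6 weeks (≈42 days) ✓; not enrolled in Mental Health Benefit ✗ → not eligible.
Volunteer Time Off — service 5 months < 180 days ✗ → not eligible.
Transit Subsidy — status full-time ✓; site Albany ✓; 36 hrs/wk < 40 ✗ → not eligible.
Commuter Stipend — status full-time ✓; service 5 months ≥ 30 days ✓ → eligible.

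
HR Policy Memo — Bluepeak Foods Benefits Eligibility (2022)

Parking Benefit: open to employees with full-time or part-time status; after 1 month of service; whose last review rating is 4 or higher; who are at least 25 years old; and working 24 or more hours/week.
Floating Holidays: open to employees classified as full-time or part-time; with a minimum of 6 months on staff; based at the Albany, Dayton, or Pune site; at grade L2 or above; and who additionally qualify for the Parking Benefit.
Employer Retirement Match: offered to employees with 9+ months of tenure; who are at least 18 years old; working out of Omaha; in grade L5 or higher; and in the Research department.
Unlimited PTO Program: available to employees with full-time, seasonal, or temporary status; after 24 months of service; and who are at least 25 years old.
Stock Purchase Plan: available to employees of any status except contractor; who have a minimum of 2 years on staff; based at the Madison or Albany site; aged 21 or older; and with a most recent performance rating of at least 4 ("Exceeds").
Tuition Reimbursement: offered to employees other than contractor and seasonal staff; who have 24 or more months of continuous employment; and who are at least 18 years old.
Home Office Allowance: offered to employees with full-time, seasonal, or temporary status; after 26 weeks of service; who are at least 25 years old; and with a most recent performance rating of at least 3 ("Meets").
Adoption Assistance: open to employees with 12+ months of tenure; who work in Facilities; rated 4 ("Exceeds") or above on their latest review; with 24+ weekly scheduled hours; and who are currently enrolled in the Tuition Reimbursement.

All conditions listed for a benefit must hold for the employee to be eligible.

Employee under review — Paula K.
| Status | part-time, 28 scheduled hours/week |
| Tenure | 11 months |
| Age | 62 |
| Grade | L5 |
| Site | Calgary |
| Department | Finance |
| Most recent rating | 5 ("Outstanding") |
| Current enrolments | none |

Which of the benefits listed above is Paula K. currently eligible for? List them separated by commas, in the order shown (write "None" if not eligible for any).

Parking Benefit — status part-time ✓; service 11 months ≥ 1 month ✓; rating 5 ≥ 4 ✓; age 62 ≥ 25 ✓; 28 hrs/wk ≥ 24 ✓ → eligible.
Floating Holidays — status part-time ✓; service 11 months ≥ 6 months ✓; site Calgary ✗ (not Albany, Dayton, or Pune) → not eligible.
Employer Retirement Match — service 11 months ≥ 9 months ✓; age 62 ≥ 18 ✓; site Calgary ✗ (not Omaha) → not eligible.
Unlimited PTO Program — status part-time ✗ (requires full-time, seasonal, or temporary) → not eligible.
Stock Purchase Plan — status part-time ✓ (not excluded); service 11 months < 2 years (≈730 days) ✗ → not eligible.
Tuition Reimbursement — status part-time ✓ (not excluded); service 11 months < 24 months ✗ → not eligible.
Home Office Allowance — status part-time ✗ (requires full-time, seasonal, or temporary) → not eligible.
Adoption Assistance — service 11 months < 12 months ✗ → not eligible.

Parking Benefit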